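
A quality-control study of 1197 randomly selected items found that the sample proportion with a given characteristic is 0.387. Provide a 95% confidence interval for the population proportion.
(0.359, 0.415)

Proportion CI:
SE = √(p̂(1-p̂)/n) = √(0.387 · 0.613 / 1197) = 0.01408

z* = 1.960
Margin = z* · SE = 1.960 · 0.01408 = 0.0276

CI: 0.387 ± 0.0276 = (0.359, 0.415)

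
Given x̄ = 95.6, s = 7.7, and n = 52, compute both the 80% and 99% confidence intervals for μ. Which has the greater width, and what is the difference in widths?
99% CI is wider by 2.94

df = 51
80% CI: t* = 1.298, (94.21, 96.99), width = 2 · t* · s/√n = 2.77
99% CI: t* = 2.676, (92.74, 98.46), width = 2 · t* · s/√n = 5.71

The 99% CI is wider by 5.71 - 2.77 = 2.94.
Higher confidence requires a wider interval.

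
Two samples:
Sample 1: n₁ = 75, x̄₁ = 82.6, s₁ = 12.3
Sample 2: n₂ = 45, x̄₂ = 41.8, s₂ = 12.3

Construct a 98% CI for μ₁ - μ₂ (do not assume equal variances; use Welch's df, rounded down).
(35.31, 46.29)

Difference: x̄₁ - x̄₂ = 40.80
SE = √(s₁²/n₁ + s₂²/n₂) = √(12.3²/75 + 12.3²/45) = 2.3193
df = 92.78 → 92 (Welch–Satterthwaite, rounded down)
t* = 2.368

CI: 40.80 ± 2.368 · 2.3193 = 40.80 ± 5.49 = (35.31, 46.29)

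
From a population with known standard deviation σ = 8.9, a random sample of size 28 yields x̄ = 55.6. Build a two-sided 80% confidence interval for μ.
(53.44, 57.76)

z-interval (σ known):
z* = 1.282 for 80% confidence

Margin of error = z* · σ/√n = 1.282 · 8.9/√28 = 2.16

CI: (55.6 - 2.16, 55.6 + 2.16) = (53.44, 57.76)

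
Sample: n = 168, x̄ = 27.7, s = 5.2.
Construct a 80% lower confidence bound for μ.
μ ≥ 27.36

Lower bound (one-sided):
t* = 0.844 (one-sided for 80%)
Lower bound = x̄ - t* · s/√n = 27.7 - 0.844 · 5.2/√168 = 27.36

We are 80% confident that μ ≥ 27.36.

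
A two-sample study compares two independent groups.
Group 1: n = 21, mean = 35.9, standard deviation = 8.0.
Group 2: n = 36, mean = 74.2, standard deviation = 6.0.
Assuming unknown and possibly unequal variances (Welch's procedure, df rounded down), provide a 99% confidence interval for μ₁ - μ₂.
(-43.80, -32.80)

Difference: x̄₁ - x̄₂ = -38.30
SE = √(s₁²/n₁ + s₂²/n₂) = √(8.0²/21 + 6.0²/36) = 2.0119
df = 33.23 → 33 (Welch–Satterthwaite, rounded down)
t* = 2.733

CI: -38.30 ± 2.733 · 2.0119 = -38.30 ± 5.50 = (-43.80, -32.80)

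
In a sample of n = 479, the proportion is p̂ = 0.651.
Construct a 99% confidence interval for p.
(0.595, 0.707)

Proportion CI:
SE = √(p̂(1-p̂)/n) = √(0.651 · 0.349 / 479) = 0.02178

z* = 2.576
Margin = z* · SE = 2.576 · 0.02178 = 0.0561

CI: 0.651 ± 0.0561 = (0.595, 0.707)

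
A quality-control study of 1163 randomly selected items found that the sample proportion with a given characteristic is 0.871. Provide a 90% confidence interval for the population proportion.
(0.855, 0.887)

Proportion CI:
SE = √(p̂(1-p̂)/n) = √(0.871 · 0.129 / 1163) = 0.00983

z* = 1.645
Margin = z* · SE = 1.645 · 0.00983 = 0.0162

CI: 0.871 ± 0.0162 = (0.855, 0.887)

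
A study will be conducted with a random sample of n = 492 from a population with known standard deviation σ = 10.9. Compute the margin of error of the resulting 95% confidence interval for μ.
Margin of error = 0.96

Margin of error = z* · σ/√n
= 1.960 · 10.9/√492
= 1.960 · 10.9/22.1811
= 0.96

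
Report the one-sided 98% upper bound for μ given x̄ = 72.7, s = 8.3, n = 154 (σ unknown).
μ ≤ 74.09

Upper bound (one-sided):
t* = 2.071 (one-sided for 98%)
Upper bound = x̄ + t* · s/√n = 72.7 + 2.071 · 8.3/√154 = 74.09

We are 98% confident that μ ≤ 74.09.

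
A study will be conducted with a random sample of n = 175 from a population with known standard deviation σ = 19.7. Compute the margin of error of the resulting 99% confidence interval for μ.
Margin of error = 3.84

Margin of error = z* · σ/√n
= 2.576 · 19.7/√175
= 2.576 · 19.7/13.2288
= 3.84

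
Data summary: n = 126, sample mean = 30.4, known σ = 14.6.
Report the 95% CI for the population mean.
(27.85, 32.95)

z-interval (σ known):
z* = 1.960 for 95% confidence

Margin of error = z* · σ/√n = 1.960 · 14.6/√126 = 2.55

CI: (30.4 - 2.55, 30.4 + 2.55) = (27.85, 32.95)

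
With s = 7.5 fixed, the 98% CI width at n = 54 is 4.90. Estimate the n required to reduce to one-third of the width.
n ≈ 486

CI width ∝ 1/√n
To reduce width by factor 3, need √n to grow by 3 → need 3² = 9 times as many samples.

Current: n = 54, width = 4.90
New: n = 486, width ≈ 1.59

Width reduced by factor of 4.90/1.59 = 3.08.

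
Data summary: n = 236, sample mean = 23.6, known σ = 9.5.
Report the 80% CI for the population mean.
(22.81, 24.39)

z-interval (σ known):
z* = 1.282 for 80% confidence

Margin of error = z* · σ/√n = 1.282 · 9.5/√236 = 0.79

CI: (23.6 - 0.79, 23.6 + 0.79) = (22.81, 24.39)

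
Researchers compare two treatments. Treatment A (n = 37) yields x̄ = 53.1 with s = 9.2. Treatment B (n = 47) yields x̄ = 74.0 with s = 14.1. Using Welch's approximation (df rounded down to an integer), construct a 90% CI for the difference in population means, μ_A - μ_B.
(-25.15, -16.65)

Difference: x̄₁ - x̄₂ = -20.90
SE = √(s₁²/n₁ + s₂²/n₂) = √(9.2²/37 + 14.1²/47) = 2.5530
df = 79.50 → 79 (Welch–Satterthwaite, rounded down)
t* = 1.664

CI: -20.90 ± 1.664 · 2.5530 = -20.90 ± 4.25 = (-25.15, -16.65)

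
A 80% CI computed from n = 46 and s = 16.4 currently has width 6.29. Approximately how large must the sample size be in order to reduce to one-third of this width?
n ≈ 414

CI width ∝ 1/√n
To reduce width by factor 3, need √n to grow by 3 → need 3² = 9 times as many samples.

Current: n = 46, width = 6.29
New: n = 414, width ≈ 2.07

Width reduced by factor of 6.29/2.07 = 3.04.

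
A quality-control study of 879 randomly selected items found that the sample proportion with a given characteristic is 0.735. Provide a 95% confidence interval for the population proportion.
(0.706, 0.764)

Proportion CI:
SE = √(p̂(1-p̂)/n) = √(0.735 · 0.265 / 879) = 0.01489

z* = 1.960
Margin = z* · SE = 1.960 · 0.01489 = 0.0292

CI: 0.735 ± 0.0292 = (0.706, 0.764)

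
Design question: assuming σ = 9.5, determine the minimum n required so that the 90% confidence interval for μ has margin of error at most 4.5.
n ≥ 13

For margin E ≤ 4.5:
n ≥ (z* · σ / E)²
n ≥ (1.645 · 9.5 / 4.5)²
n ≥ 12.06

Minimum n = 13 (rounding up)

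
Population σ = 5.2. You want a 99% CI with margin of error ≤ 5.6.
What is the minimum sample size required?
n ≥ 6

For margin E ≤ 5.6:
n ≥ (z* · σ / E)²
n ≥ (2.576 · 5.2 / 5.6)²
n ≥ 5.72

Minimum n = 6 (rounding up)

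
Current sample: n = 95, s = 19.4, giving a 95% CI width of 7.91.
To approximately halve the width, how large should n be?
n ≈ 380

CI width ∝ 1/√n
To reduce width by factor 2, need √n to grow by 2 → need 2² = 4 times as many samples.

Current: n = 95, width = 7.91
New: n = 380, width ≈ 3.91

Width reduced by factor of 7.91/3.91 = 2.02.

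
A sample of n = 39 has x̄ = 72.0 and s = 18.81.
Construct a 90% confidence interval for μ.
(66.92, 77.08)

t-interval (σ unknown):
df = n - 1 = 38
t* = 1.686 for 90% confidence

Margin of error = t* · s/√n = 1.686 · 18.81/√39 = 5.08

CI: (66.92, 77.08)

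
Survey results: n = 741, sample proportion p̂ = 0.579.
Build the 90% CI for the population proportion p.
(0.549, 0.609)

Proportion CI:
SE = √(p̂(1-p̂)/n) = √(0.579 · 0.421 / 741) = 0.01814

z* = 1.645
Margin = z* · SE = 1.645 · 0.01814 = 0.0298

CI: 0.579 ± 0.0298 = (0.549, 0.609)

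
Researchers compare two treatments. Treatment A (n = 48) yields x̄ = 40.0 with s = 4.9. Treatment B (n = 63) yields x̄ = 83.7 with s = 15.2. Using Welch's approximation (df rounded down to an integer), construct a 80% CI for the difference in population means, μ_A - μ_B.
(-46.34, -41.06)

Difference: x̄₁ - x̄₂ = -43.70
SE = √(s₁²/n₁ + s₂²/n₂) = √(4.9²/48 + 15.2²/63) = 2.0414
df = 78.15 → 78 (Welch–Satterthwaite, rounded down)
t* = 1.292

CI: -43.70 ± 1.292 · 2.0414 = -43.70 ± 2.64 = (-46.34, -41.06)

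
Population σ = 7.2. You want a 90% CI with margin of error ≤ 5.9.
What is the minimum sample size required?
n ≥ 5

For margin E ≤ 5.9:
n ≥ (z* · σ / E)²
n ≥ (1.645 · 7.2 / 5.9)²
n ≥ 4.03

Minimum n = 5 (rounding up)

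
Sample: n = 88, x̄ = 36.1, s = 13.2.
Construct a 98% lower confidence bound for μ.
μ ≥ 33.17

Lower bound (one-sided):
t* = 2.085 (one-sided for 98%)
Lower bound = x̄ - t* · s/√n = 36.1 - 2.085 · 13.2/√88 = 33.17

We are 98% confident that μ ≥ 33.17.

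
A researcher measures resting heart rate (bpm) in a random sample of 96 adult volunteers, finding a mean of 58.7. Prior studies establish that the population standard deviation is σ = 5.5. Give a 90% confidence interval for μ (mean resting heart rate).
(57.78, 59.62)

z-interval (σ known):
z* = 1.645 for 90% confidence

Margin of error = z* · σ/√n = 1.645 · 5.5/√96 = 0.92

CI: (58.7 - 0.92, 58.7 + 0.92) = (57.78, 59.62)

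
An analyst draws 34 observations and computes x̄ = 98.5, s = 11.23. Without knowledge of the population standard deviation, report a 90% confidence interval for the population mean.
(95.24, 101.76)

t-interval (σ unknown):
df = n - 1 = 33
t* = 1.692 for 90% confidence

Margin of error = t* · s/√n = 1.692 · 11.23/√34 = 3.26

CI: (95.24, 101.76)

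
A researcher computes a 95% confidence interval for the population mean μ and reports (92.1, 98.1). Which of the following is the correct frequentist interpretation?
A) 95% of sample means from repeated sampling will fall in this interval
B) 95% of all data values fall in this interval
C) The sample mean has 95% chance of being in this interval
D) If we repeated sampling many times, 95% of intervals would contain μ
D

A) Wrong — coverage applies to intervals containing μ, not to future x̄ values.
B) Wrong — a CI is about the parameter μ, not individual data values.
C) Wrong — x̄ is observed and sits in the interval by construction.
D) Correct — this is the frequentist long-run coverage interpretation.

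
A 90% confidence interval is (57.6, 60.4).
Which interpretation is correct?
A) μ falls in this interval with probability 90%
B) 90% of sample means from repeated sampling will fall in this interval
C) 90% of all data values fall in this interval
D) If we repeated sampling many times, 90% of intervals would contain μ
D

A) Wrong — μ is fixed; the randomness lives in the interval, not in μ.
B) Wrong — coverage applies to intervals containing μ, not to future x̄ values.
C) Wrong — a CI is about the parameter μ, not individual data values.
D) Correct — this is the frequentist long-run coverage interpretation.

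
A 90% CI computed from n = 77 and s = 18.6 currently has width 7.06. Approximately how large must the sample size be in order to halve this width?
n ≈ 308

CI width ∝ 1/√n
To reduce width by factor 2, need √n to grow by 2 → need 2² = 4 times as many samples.

Current: n = 77, width = 7.06
New: n = 308, width ≈ 3.50

Width reduced by factor of 7.06/3.50 = 2.02.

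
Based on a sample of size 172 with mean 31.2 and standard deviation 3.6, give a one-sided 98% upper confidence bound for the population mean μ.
μ ≤ 31.77

Upper bound (one-sided):
t* = 2.070 (one-sided for 98%)
Upper bound = x̄ + t* · s/√n = 31.2 + 2.070 · 3.6/√172 = 31.77

We are 98% confident that μ ≤ 31.77.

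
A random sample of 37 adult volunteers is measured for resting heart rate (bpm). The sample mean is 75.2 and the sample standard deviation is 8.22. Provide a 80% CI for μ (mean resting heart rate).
(73.44, 76.96)

t-interval (σ unknown):
df = n - 1 = 36
t* = 1.306 for 80% confidence

Margin of error = t* · s/√n = 1.306 · 8.22/√37 = 1.76

CI: (73.44, 76.96)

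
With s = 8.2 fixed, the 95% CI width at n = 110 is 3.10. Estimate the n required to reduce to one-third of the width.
n ≈ 990

CI width ∝ 1/√n
To reduce width by factor 3, need √n to grow by 3 → need 3² = 9 times as many samples.

Current: n = 110, width = 3.10
New: n = 990, width ≈ 1.02

Width reduced by factor of 3.10/1.02 = 3.04.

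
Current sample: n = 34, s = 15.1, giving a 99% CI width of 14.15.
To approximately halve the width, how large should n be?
n ≈ 136

CI width ∝ 1/√n
To reduce width by factor 2, need √n to grow by 2 → need 2² = 4 times as many samples.

Current: n = 34, width = 14.15
New: n = 136, width ≈ 6.77

Width reduced by factor of 14.15/6.77 = 2.09.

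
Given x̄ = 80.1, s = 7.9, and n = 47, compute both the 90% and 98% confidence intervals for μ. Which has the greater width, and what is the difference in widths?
98% CI is wider by 1.68

df = 46
90% CI: t* = 1.679, (78.17, 82.03), width = 2 · t* · s/√n = 3.87
98% CI: t* = 2.410, (77.32, 82.88), width = 2 · t* · s/√n = 5.55

The 98% CI is wider by 5.55 - 3.87 = 1.68.
Higher confidence requires a wider interval.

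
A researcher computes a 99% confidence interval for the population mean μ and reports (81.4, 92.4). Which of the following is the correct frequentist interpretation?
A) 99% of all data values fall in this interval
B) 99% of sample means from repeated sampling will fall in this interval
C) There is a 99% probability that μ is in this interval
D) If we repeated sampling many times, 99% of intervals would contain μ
D

A) Wrong — a CI is about the parameter μ, not individual data values.
B) Wrong — coverage applies to intervals containing μ, not to future x̄ values.
C) Wrong — μ is fixed; the randomness lives in the interval, not in μ.
D) Correct — this is the frequentist long-run coverage interpretation.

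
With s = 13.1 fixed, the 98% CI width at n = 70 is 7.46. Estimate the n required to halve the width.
n ≈ 280

CI width ∝ 1/√n
To reduce width by factor 2, need √n to grow by 2 → need 2² = 4 times as many samples.

Current: n = 70, width = 7.46
New: n = 280, width ≈ 3.66

Width reduced by factor of 7.46/3.66 = 2.04.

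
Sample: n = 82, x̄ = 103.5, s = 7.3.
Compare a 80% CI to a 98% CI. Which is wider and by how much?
98% CI is wider by 1.75

df = 81
80% CI: t* = 1.292, (102.46, 104.54), width = 2 · t* · s/√n = 2.08
98% CI: t* = 2.373, (101.59, 105.41), width = 2 · t* · s/√n = 3.83

The 98% CI is wider by 3.83 - 2.08 = 1.75.
Higher confidence requires a wider interval.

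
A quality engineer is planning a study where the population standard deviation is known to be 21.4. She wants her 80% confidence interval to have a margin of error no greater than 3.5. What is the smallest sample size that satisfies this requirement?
n ≥ 62

For margin E ≤ 3.5:
n ≥ (z* · σ / E)²
n ≥ (1.282 · 21.4 / 3.5)²
n ≥ 61.44

Minimum n = 62 (rounding up)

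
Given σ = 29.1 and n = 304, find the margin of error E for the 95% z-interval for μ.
Margin of error = 3.27

Margin of error = z* · σ/√n
= 1.960 · 29.1/√304
= 1.960 · 29.1/17.4356
= 3.27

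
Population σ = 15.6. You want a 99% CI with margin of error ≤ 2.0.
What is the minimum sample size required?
n ≥ 404

For margin E ≤ 2.0:
n ≥ (z* · σ / E)²
n ≥ (2.576 · 15.6 / 2.0)²
n ≥ 403.72

Minimum n = 404 (rounding up)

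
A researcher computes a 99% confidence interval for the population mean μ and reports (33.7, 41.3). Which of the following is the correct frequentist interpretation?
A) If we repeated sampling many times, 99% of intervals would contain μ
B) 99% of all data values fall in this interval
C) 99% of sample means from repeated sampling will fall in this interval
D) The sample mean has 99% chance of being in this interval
A

A) Correct — this is the frequentist long-run coverage interpretation.
B) Wrong — a CI is about the parameter μ, not individual data values.
C) Wrong — coverage applies to intervals containing μ, not to future x̄ values.
D) Wrong — x̄ is observed and sits in the interval by construction.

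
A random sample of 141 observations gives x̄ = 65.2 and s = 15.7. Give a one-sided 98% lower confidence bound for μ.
μ ≥ 62.46

Lower bound (one-sided):
t* = 2.073 (one-sided for 98%)
Lower bound = x̄ - t* · s/√n = 65.2 - 2.073 · 15.7/√141 = 62.46

We are 98% confident that μ ≥ 62.46.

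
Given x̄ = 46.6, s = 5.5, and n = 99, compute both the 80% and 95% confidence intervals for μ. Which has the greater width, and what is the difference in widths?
95% CI is wider by 0.76

df = 98
80% CI: t* = 1.290, (45.89, 47.31), width = 2 · t* · s/√n = 1.43
95% CI: t* = 1.984, (45.50, 47.70), width = 2 · t* · s/√n = 2.19

The 95% CI is wider by 2.19 - 1.43 = 0.76.
Higher confidence requires a wider interval.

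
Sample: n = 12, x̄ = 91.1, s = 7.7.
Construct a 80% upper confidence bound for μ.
μ ≤ 93.05

Upper bound (one-sided):
t* = 0.876 (one-sided for 80%)
Upper bound = x̄ + t* · s/√n = 91.1 + 0.876 · 7.7/√12 = 93.05

We are 80% confident that μ ≤ 93.05.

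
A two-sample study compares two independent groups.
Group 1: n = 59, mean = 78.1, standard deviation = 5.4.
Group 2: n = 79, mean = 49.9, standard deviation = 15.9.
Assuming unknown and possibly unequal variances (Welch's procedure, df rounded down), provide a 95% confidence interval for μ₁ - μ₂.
(24.39, 32.01)

Difference: x̄₁ - x̄₂ = 28.20
SE = √(s₁²/n₁ + s₂²/n₂) = √(5.4²/59 + 15.9²/79) = 1.9221
df = 100.72 → 100 (Welch–Satterthwaite, rounded down)
t* = 1.984

CI: 28.20 ± 1.984 · 1.9221 = 28.20 ± 3.81 = (24.39, 32.01)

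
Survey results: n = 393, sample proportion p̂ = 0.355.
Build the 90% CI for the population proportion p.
(0.315, 0.395)

Proportion CI:
SE = √(p̂(1-p̂)/n) = √(0.355 · 0.645 / 393) = 0.02414

z* = 1.645
Margin = z* · SE = 1.645 · 0.02414 = 0.0397

CI: 0.355 ± 0.0397 = (0.315, 0.395)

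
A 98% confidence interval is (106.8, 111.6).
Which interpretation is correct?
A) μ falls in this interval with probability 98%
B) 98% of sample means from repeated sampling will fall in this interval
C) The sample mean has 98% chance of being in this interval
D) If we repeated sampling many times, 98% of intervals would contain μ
D

A) Wrong — μ is fixed; the randomness lives in the interval, not in μ.
B) Wrong — coverage applies to intervals containing μ, not to future x̄ values.
C) Wrong — x̄ is observed and sits in the interval by construction.
D) Correct — this is the frequentist long-run coverage interpretation.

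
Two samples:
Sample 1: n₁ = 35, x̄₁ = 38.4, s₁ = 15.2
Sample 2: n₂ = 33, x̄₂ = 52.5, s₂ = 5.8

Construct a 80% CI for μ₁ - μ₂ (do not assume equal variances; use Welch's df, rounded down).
(-17.69, -10.51)

Difference: x̄₁ - x̄₂ = -14.10
SE = √(s₁²/n₁ + s₂²/n₂) = √(15.2²/35 + 5.8²/33) = 2.7605
df = 44.19 → 44 (Welch–Satterthwaite, rounded down)
t* = 1.301

CI: -14.10 ± 1.301 · 2.7605 = -14.10 ± 3.59 = (-17.69, -10.51)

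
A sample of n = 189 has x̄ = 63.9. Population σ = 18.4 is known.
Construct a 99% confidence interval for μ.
(60.45, 67.35)

z-interval (σ known):
z* = 2.576 for 99% confidence

Margin of error = z* · σ/√n = 2.576 · 18.4/√189 = 3.45

CI: (63.9 - 3.45, 63.9 + 3.45) = (60.45, 67.35)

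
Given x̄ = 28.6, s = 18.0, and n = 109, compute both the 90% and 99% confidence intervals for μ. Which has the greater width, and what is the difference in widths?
99% CI is wider by 3.32

df = 108
90% CI: t* = 1.659, (25.74, 31.46), width = 2 · t* · s/√n = 5.72
99% CI: t* = 2.622, (24.08, 33.12), width = 2 · t* · s/√n = 9.04

The 99% CI is wider by 9.04 - 5.72 = 3.32.
Higher confidence requires a wider interval.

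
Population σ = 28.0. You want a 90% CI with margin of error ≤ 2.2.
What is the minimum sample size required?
n ≥ 439

For margin E ≤ 2.2:
n ≥ (z* · σ / E)²
n ≥ (1.645 · 28.0 / 2.2)²
n ≥ 438.33

Minimum n = 439 (rounding up)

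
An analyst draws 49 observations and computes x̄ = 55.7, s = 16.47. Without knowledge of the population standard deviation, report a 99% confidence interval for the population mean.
(49.39, 62.01)

t-interval (σ unknown):
df = n - 1 = 48
t* = 2.682 for 99% confidence

Margin of error = t* · s/√n = 2.682 · 16.47/√49 = 6.31

CI: (49.39, 62.01)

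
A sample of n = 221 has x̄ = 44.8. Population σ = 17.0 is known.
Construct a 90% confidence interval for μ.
(42.92, 46.68)

z-interval (σ known):
z* = 1.645 for 90% confidence

Margin of error = z* · σ/√n = 1.645 · 17.0/√221 = 1.88

CI: (44.8 - 1.88, 44.8 + 1.88) = (42.92, 46.68)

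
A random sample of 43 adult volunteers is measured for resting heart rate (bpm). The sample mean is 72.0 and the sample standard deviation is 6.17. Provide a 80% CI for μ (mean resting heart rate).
(70.77, 73.23)

t-interval (σ unknown):
df = n - 1 = 42
t* = 1.302 for 80% confidence

Margin of error = t* · s/√n = 1.302 · 6.17/√43 = 1.23

CI: (70.77, 73.23)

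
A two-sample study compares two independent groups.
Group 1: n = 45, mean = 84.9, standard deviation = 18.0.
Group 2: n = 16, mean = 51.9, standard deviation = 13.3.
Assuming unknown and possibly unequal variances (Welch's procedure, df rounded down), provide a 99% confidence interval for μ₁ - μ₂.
(21.36, 44.64)

Difference: x̄₁ - x̄₂ = 33.00
SE = √(s₁²/n₁ + s₂²/n₂) = √(18.0²/45 + 13.3²/16) = 4.2727
df = 35.73 → 35 (Welch–Satterthwaite, rounded down)
t* = 2.724

CI: 33.00 ± 2.724 · 4.2727 = 33.00 ± 11.64 = (21.36, 44.64)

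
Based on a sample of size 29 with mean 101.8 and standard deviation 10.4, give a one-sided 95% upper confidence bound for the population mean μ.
μ ≤ 105.09

Upper bound (one-sided):
t* = 1.701 (one-sided for 95%)
Upper bound = x̄ + t* · s/√n = 101.8 + 1.701 · 10.4/√29 = 105.09

We are 95% confident that μ ≤ 105.09.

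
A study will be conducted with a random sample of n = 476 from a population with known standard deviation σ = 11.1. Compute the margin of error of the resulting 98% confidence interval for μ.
Margin of error = 1.18

Margin of error = z* · σ/√n
= 2.326 · 11.1/√476
= 2.326 · 11.1/21.8174
= 1.18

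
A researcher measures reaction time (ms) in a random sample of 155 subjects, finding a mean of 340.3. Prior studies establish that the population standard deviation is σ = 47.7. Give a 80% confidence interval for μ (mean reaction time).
(335.39, 345.21)

z-interval (σ known):
z* = 1.282 for 80% confidence

Margin of error = z* · σ/√n = 1.282 · 47.7/√155 = 4.91

CI: (340.3 - 4.91, 340.3 + 4.91) = (335.39, 345.21)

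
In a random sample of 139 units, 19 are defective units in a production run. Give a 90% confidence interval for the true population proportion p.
(0.089, 0.185)

Proportion CI:
p̂ = 19/139 = 0.13669
SE = √(p̂(1-p̂)/n) = √(0.13669 · 0.86331 / 139) = 0.02914

z* = 1.645
Margin = z* · SE = 1.645 · 0.02914 = 0.0479

CI: 0.13669 ± 0.0479 = (0.089, 0.185)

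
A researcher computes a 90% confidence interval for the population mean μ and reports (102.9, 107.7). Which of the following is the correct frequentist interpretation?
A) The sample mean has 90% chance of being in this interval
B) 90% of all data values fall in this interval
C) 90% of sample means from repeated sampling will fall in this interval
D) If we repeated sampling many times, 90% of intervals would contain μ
D

A) Wrong — x̄ is observed and sits in the interval by construction.
B) Wrong — a CI is about the parameter μ, not individual data values.
C) Wrong — coverage applies to intervals containing μ, not to future x̄ values.
D) Correct — this is the frequentist long-run coverage interpretation.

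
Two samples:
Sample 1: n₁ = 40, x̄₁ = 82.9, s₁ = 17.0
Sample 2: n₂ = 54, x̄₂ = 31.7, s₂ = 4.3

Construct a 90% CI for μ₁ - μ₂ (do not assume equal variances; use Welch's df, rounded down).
(46.57, 55.83)

Difference: x̄₁ - x̄₂ = 51.20
SE = √(s₁²/n₁ + s₂²/n₂) = √(17.0²/40 + 4.3²/54) = 2.7509
df = 42.71 → 42 (Welch–Satterthwaite, rounded down)
t* = 1.682

CI: 51.20 ± 1.682 · 2.7509 = 51.20 ± 4.63 = (46.57, 55.83)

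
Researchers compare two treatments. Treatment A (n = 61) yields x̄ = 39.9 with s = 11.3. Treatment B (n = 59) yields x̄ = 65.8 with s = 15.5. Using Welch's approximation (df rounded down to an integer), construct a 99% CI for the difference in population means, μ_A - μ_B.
(-32.41, -19.39)

Difference: x̄₁ - x̄₂ = -25.90
SE = √(s₁²/n₁ + s₂²/n₂) = √(11.3²/61 + 15.5²/59) = 2.4830
df = 105.90 → 105 (Welch–Satterthwaite, rounded down)
t* = 2.623

CI: -25.90 ± 2.623 · 2.4830 = -25.90 ± 6.51 = (-32.41, -19.39)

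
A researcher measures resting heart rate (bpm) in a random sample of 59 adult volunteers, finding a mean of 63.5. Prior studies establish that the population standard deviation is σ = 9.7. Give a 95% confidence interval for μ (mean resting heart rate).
(61.02, 65.98)

z-interval (σ known):
z* = 1.960 for 95% confidence

Margin of error = z* · σ/√n = 1.960 · 9.7/√59 = 2.48

CI: (63.5 - 2.48, 63.5 + 2.48) = (61.02, 65.98)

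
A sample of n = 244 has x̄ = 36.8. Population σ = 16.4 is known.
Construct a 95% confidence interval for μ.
(34.74, 38.86)

z-interval (σ known):
z* = 1.960 for 95% confidence

Margin of error = z* · σ/√n = 1.960 · 16.4/√244 = 2.06

CI: (36.8 - 2.06, 36.8 + 2.06) = (34.74, 38.86)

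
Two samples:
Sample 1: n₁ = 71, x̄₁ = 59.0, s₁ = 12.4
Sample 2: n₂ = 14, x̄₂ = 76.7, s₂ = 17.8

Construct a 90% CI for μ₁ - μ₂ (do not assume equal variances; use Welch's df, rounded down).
(-26.43, -8.97)

Difference: x̄₁ - x̄₂ = -17.70
SE = √(s₁²/n₁ + s₂²/n₂) = √(12.4²/71 + 17.8²/14) = 4.9797
df = 15.58 → 15 (Welch–Satterthwaite, rounded down)
t* = 1.753

CI: -17.70 ± 1.753 · 4.9797 = -17.70 ± 8.73 = (-26.43, -8.97)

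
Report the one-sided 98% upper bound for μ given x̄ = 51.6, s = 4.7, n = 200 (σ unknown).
μ ≤ 52.29

Upper bound (one-sided):
t* = 2.067 (one-sided for 98%)
Upper bound = x̄ + t* · s/√n = 51.6 + 2.067 · 4.7/√200 = 52.29

We are 98% confident that μ ≤ 52.29.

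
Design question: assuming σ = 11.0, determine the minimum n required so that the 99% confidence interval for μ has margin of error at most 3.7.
n ≥ 59

For margin E ≤ 3.7:
n ≥ (z* · σ / E)²
n ≥ (2.576 · 11.0 / 3.7)²
n ≥ 58.65

Minimum n = 59 (rounding up)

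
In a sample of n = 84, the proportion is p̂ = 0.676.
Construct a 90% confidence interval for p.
(0.592, 0.760)

Proportion CI:
SE = √(p̂(1-p̂)/n) = √(0.676 · 0.324 / 84) = 0.05106

z* = 1.645
Margin = z* · SE = 1.645 · 0.05106 = 0.0840

CI: 0.676 ± 0.0840 = (0.592, 0.760)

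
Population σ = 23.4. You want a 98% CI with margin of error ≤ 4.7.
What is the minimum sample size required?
n ≥ 135

For margin E ≤ 4.7:
n ≥ (z* · σ / E)²
n ≥ (2.326 · 23.4 / 4.7)²
n ≥ 134.11

Minimum n = 135 (rounding up)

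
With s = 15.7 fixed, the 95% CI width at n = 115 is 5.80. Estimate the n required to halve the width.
n ≈ 460

CI width ∝ 1/√n
To reduce width by factor 2, need √n to grow by 2 → need 2² = 4 times as many samples.

Current: n = 115, width = 5.80
New: n = 460, width ≈ 2.88

Width reduced by factor of 5.80/2.88 = 2.01.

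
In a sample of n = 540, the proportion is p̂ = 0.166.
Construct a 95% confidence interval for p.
(0.135, 0.197)

Proportion CI:
SE = √(p̂(1-p̂)/n) = √(0.166 · 0.834 / 540) = 0.01601

z* = 1.960
Margin = z* · SE = 1.960 · 0.01601 = 0.0314

CI: 0.166 ± 0.0314 = (0.135, 0.197)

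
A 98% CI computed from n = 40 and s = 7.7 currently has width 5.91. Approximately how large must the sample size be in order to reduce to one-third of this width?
n ≈ 360

CI width ∝ 1/√n
To reduce width by factor 3, need √n to grow by 3 → need 3² = 9 times as many samples.

Current: n = 40, width = 5.91
New: n = 360, width ≈ 1.90

Width reduced by factor of 5.91/1.90 = 3.11.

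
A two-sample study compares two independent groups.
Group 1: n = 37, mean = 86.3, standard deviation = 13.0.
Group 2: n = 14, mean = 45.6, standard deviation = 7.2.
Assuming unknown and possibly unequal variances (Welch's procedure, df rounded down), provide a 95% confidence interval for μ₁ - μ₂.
(34.89, 46.51)

Difference: x̄₁ - x̄₂ = 40.70
SE = √(s₁²/n₁ + s₂²/n₂) = √(13.0²/37 + 7.2²/14) = 2.8758
df = 41.85 → 41 (Welch–Satterthwaite, rounded down)
t* = 2.020

CI: 40.70 ± 2.020 · 2.8758 = 40.70 ± 5.81 = (34.89, 46.51)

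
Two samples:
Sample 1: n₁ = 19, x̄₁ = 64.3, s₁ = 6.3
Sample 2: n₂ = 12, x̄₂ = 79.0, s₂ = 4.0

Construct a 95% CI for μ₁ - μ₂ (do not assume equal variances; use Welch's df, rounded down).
(-18.49, -10.91)

Difference: x̄₁ - x̄₂ = -14.70
SE = √(s₁²/n₁ + s₂²/n₂) = √(6.3²/19 + 4.0²/12) = 1.8499
df = 28.99 → 28 (Welch–Satterthwaite, rounded down)
t* = 2.048

CI: -14.70 ± 2.048 · 1.8499 = -14.70 ± 3.79 = (-18.49, -10.91)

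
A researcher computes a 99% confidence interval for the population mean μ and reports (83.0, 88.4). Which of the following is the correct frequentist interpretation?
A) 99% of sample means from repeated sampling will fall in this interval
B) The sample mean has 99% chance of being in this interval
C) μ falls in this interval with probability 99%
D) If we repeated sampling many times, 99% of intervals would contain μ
D

A) Wrong — coverage applies to intervals containing μ, not to future x̄ values.
B) Wrong — x̄ is observed and sits in the interval by construction.
C) Wrong — μ is fixed; the randomness lives in the interval, not in μ.
D) Correct — this is the frequentist long-run coverage interpretation.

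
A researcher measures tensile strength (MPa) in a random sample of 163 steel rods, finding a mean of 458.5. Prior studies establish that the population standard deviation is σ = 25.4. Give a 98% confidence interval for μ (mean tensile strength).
(453.87, 463.13)

z-interval (σ known):
z* = 2.326 for 98% confidence

Margin of error = z* · σ/√n = 2.326 · 25.4/√163 = 4.63

CI: (458.5 - 4.63, 458.5 + 4.63) = (453.87, 463.13)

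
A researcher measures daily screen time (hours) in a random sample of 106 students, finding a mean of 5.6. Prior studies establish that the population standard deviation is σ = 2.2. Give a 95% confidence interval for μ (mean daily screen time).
(5.18, 6.02)

z-interval (σ known):
z* = 1.960 for 95% confidence

Margin of error = z* · σ/√n = 1.960 · 2.2/√106 = 0.42

CI: (5.6 - 0.42, 5.6 + 0.42) = (5.18, 6.02)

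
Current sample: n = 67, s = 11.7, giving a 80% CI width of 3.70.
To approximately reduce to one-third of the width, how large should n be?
n ≈ 603

CI width ∝ 1/√n
To reduce width by factor 3, need √n to grow by 3 → need 3² = 9 times as many samples.

Current: n = 67, width = 3.70
New: n = 603, width ≈ 1.22

Width reduced by factor of 3.70/1.22 = 3.03.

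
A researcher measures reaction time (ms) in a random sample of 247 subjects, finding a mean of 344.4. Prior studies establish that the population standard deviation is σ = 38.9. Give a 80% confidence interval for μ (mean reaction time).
(341.23, 347.57)

z-interval (σ known):
z* = 1.282 for 80% confidence

Margin of error = z* · σ/√n = 1.282 · 38.9/√247 = 3.17

CI: (344.4 - 3.17, 344.4 + 3.17) = (341.23, 347.57)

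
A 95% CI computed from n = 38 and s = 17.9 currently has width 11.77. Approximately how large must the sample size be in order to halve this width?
n ≈ 152

CI width ∝ 1/√n
To reduce width by factor 2, need √n to grow by 2 → need 2² = 4 times as many samples.

Current: n = 38, width = 11.77
New: n = 152, width ≈ 5.74

Width reduced by factor of 11.77/5.74 = 2.05.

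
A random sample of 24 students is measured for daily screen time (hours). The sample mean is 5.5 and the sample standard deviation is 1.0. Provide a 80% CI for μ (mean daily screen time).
(5.23, 5.77)

t-interval (σ unknown):
df = n - 1 = 23
t* = 1.319 for 80% confidence

Margin of error = t* · s/√n = 1.319 · 1.0/√24 = 0.27

CI: (5.23, 5.77)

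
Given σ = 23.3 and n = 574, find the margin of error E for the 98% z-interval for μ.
Margin of error = 2.26

Margin of error = z* · σ/√n
= 2.326 · 23.3/√574
= 2.326 · 23.3/23.9583
= 2.26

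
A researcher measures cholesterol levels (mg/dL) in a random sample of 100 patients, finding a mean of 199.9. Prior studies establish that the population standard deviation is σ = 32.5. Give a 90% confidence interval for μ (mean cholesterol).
(194.55, 205.25)

z-interval (σ known):
z* = 1.645 for 90% confidence

Margin of error = z* · σ/√n = 1.645 · 32.5/√100 = 5.35

CI: (199.9 - 5.35, 199.9 + 5.35) = (194.55, 205.25)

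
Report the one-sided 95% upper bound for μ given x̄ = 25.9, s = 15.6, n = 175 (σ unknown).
μ ≤ 27.85

Upper bound (one-sided):
t* = 1.654 (one-sided for 95%)
Upper bound = x̄ + t* · s/√n = 25.9 + 1.654 · 15.6/√175 = 27.85

We are 95% confident that μ ≤ 27.85.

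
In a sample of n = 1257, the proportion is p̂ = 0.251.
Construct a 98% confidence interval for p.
(0.223, 0.279)

Proportion CI:
SE = √(p̂(1-p̂)/n) = √(0.251 · 0.749 / 1257) = 0.01223

z* = 2.326
Margin = z* · SE = 2.326 · 0.01223 = 0.0284

CI: 0.251 ± 0.0284 = (0.223, 0.279)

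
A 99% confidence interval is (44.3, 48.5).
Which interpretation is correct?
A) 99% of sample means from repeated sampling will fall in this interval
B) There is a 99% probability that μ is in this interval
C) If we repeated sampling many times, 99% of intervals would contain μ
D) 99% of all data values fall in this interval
C

A) Wrong — coverage applies to intervals containing μ, not to future x̄ values.
B) Wrong — μ is fixed; the randomness lives in the interval, not in μ.
C) Correct — this is the frequentist long-run coverage interpretation.
D) Wrong — a CI is about the parameter μ, not individual data values.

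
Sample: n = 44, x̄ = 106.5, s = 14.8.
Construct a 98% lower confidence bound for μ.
μ ≥ 101.77

Lower bound (one-sided):
t* = 2.118 (one-sided for 98%)
Lower bound = x̄ - t* · s/√n = 106.5 - 2.118 · 14.8/√44 = 101.77

We are 98% confident that μ ≥ 101.77.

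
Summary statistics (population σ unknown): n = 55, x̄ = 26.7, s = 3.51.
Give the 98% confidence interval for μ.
(25.57, 27.83)

t-interval (σ unknown):
df = n - 1 = 54
t* = 2.397 for 98% confidence

Margin of error = t* · s/√n = 2.397 · 3.51/√55 = 1.13

CI: (25.57, 27.83)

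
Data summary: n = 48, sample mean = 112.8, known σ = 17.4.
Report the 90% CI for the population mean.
(108.67, 116.93)

z-interval (σ known):
z* = 1.645 for 90% confidence

Margin of error = z* · σ/√n = 1.645 · 17.4/√48 = 4.13

CI: (112.8 - 4.13, 112.8 + 4.13) = (108.67, 116.93)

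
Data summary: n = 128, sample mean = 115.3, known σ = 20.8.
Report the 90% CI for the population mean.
(112.28, 118.32)

z-interval (σ known):
z* = 1.645 for 90% confidence

Margin of error = z* · σ/√n = 1.645 · 20.8/√128 = 3.02

CI: (115.3 - 3.02, 115.3 + 3.02) = (112.28, 118.32)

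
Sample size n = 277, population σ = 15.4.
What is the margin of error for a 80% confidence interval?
Margin of error = 1.19

Margin of error = z* · σ/√n
= 1.282 · 15.4/√277
= 1.282 · 15.4/16.6433
= 1.19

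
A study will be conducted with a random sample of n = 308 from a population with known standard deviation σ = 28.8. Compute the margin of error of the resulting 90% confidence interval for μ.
Margin of error = 2.70

Margin of error = z* · σ/√n
= 1.645 · 28.8/√308
= 1.645 · 28.8/17.5499
= 2.70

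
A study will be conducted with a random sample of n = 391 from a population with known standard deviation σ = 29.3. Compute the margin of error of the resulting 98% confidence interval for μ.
Margin of error = 3.45

Margin of error = z* · σ/√n
= 2.326 · 29.3/√391
= 2.326 · 29.3/19.7737
= 3.45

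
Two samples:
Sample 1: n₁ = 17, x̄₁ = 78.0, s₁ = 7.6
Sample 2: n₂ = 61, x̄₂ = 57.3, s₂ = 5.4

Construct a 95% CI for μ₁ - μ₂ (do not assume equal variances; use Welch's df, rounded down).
(16.59, 24.81)

Difference: x̄₁ - x̄₂ = 20.70
SE = √(s₁²/n₁ + s₂²/n₂) = √(7.6²/17 + 5.4²/61) = 1.9687
df = 20.71 → 20 (Welch–Satterthwaite, rounded down)
t* = 2.086

CI: 20.70 ± 2.086 · 1.9687 = 20.70 ± 4.11 = (16.59, 24.81)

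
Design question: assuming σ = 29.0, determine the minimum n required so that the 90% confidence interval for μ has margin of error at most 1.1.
n ≥ 1881

For margin E ≤ 1.1:
n ≥ (z* · σ / E)²
n ≥ (1.645 · 29.0 / 1.1)²
n ≥ 1880.80

Minimum n = 1881 (rounding up)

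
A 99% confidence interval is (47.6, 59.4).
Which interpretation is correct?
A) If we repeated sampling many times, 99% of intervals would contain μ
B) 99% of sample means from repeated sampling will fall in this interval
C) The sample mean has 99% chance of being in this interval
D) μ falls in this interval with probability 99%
A

A) Correct — this is the frequentist long-run coverage interpretation.
B) Wrong — coverage applies to intervals containing μ, not to future x̄ values.
C) Wrong — x̄ is observed and sits in the interval by construction.
D) Wrong — μ is fixed; the randomness lives in the interval, not in μ.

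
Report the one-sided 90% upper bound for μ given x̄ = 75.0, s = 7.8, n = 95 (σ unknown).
μ ≤ 76.03

Upper bound (one-sided):
t* = 1.291 (one-sided for 90%)
Upper bound = x̄ + t* · s/√n = 75.0 + 1.291 · 7.8/√95 = 76.03

We are 90% confident that μ ≤ 76.03.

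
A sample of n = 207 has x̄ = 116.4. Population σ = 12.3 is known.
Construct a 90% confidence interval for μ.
(114.99, 117.81)

z-interval (σ known):
z* = 1.645 for 90% confidence

Margin of error = z* · σ/√n = 1.645 · 12.3/√207 = 1.41

CI: (116.4 - 1.41, 116.4 + 1.41) = (114.99, 117.81)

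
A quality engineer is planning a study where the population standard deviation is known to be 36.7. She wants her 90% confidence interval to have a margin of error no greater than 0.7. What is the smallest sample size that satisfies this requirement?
n ≥ 7439

For margin E ≤ 0.7:
n ≥ (z* · σ / E)²
n ≥ (1.645 · 36.7 / 0.7)²
n ≥ 7438.20

Minimum n = 7439 (rounding up)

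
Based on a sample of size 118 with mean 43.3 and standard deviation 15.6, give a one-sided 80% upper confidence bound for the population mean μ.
μ ≤ 44.51

Upper bound (one-sided):
t* = 0.845 (one-sided for 80%)
Upper bound = x̄ + t* · s/√n = 43.3 + 0.845 · 15.6/√118 = 44.51

We are 80% confident that μ ≤ 44.51.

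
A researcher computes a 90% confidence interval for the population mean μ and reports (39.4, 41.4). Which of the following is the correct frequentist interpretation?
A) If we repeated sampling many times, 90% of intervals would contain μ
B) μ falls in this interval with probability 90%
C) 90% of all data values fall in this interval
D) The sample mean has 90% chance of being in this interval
A

A) Correct — this is the frequentist long-run coverage interpretation.
B) Wrong — μ is fixed; the randomness lives in the interval, not in μ.
C) Wrong — a CI is about the parameter μ, not individual data values.
D) Wrong — x̄ is observed and sits in the interval by construction.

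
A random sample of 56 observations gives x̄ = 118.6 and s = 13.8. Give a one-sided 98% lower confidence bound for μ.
μ ≥ 114.72

Lower bound (one-sided):
t* = 2.104 (one-sided for 98%)
Lower bound = x̄ - t* · s/√n = 118.6 - 2.104 · 13.8/√56 = 114.72

We are 98% confident that μ ≥ 114.72.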